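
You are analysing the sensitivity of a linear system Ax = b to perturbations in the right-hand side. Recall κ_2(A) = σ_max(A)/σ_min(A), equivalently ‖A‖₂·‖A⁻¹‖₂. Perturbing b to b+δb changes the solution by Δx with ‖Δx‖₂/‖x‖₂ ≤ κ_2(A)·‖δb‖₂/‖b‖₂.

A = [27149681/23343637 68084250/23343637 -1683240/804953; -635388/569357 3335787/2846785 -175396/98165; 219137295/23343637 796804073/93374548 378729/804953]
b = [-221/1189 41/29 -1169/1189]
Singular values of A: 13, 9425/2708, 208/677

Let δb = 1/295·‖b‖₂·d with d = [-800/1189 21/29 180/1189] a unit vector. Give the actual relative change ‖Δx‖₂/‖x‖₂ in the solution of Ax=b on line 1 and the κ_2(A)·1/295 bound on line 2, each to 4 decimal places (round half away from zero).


0.0058
0.1434

from the listed singular values, σ₁ = 13, σ_n = 208/677
κ = σ_max/σ_min = 13/(208/677) = 42.3125
worst-case relative error ≤ 42.3125 × 1/295 = 0.1434
solve Ax = b  →  x = [-1.9704 1.9573 1.7230]
‖b‖₂ = 1.7321 and ‖x‖₂ = 3.2684
Δx = A⁻¹·δb where δb = 1/295·1.7321·d; ‖Δx‖ = 0.0191
realised ‖Δx‖/‖x‖ = 0.0058
so the bound overstates the realised error by a factor of ≈ 24.5309 (computed from the unrounded values)


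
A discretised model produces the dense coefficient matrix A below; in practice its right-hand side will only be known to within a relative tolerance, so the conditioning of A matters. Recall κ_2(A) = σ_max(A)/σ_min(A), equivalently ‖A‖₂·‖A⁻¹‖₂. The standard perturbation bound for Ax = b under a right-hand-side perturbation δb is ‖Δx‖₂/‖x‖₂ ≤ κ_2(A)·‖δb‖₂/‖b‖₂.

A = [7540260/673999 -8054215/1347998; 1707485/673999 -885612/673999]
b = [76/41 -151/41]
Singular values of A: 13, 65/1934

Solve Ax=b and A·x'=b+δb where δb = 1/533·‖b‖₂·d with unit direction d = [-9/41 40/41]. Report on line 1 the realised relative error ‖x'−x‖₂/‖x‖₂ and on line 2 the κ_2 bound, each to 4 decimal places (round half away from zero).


from the listed singular values, σ₁ = 13, σ_n = 65/1934
condition number: 13 ÷ (65/1934) = 386.8000
κ_2(A)·‖δb‖/‖b‖ = 0.7257
solve Ax = b  →  x = [-55.9394 -105.0498]
2-norm of b is 4.1231; of x, 119.0154
δb = ε·‖b‖·d = [-0.0017 0.0075]; solving A·Δx = δb gives ‖Δx‖ = 0.2302
relative error = 0.0019
realised/bound (from unrounded values) ≈ 0.0027

0.0019
0.7257


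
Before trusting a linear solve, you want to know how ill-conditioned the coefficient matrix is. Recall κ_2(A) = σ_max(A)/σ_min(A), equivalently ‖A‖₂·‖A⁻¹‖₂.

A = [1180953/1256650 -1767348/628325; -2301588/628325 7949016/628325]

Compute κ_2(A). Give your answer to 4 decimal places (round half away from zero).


AᵀA = [2686957677/187884500 -2300884866/46971125; -2300884866/46971125 7889396112/46971125]; tr = 273956337/1503076, det = 944784/375769
λ_max, λ_min = (273956337/1503076 ± √75029353267968225/2259237461776)/2 = 729/4, 5184/375769
σ_max=√(729/4)=(27/2), σ_min=√(5184/375769)=(72/613) → κ = 114.9375

114.9375


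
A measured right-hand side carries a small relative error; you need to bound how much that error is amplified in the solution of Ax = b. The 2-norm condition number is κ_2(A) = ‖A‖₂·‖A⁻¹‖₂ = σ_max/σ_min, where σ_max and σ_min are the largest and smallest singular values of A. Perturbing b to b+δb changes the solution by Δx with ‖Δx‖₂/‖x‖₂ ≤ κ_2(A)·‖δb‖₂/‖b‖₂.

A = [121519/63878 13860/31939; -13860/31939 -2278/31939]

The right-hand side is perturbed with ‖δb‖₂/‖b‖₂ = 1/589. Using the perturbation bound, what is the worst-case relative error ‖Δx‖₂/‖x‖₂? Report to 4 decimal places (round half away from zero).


0.1290

AᵀA = [9241681/2427364 519750/606841; 519750/606841 117364/606841]; tr = 5777/1444, det = 1/361
λ_max, λ_min = (5777/1444 ± √33350625/2085136)/2 = 4, 1/1444
κ_2(A) = √(λ_max/λ_min) = √(4 / (1/1444)) = 76.0000
κ_2(A)·‖δb‖/‖b‖ = 0.1290


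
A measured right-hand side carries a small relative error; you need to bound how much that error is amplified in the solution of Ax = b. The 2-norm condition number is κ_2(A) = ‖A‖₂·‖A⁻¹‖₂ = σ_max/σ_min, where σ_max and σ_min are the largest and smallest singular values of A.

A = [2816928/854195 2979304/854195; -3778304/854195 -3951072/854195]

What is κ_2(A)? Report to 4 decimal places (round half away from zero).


form AᵀA = [888426578944/29185963921 932833440000/29185963921; 932833440000/29185963921 979488890944/29185963921] with trace 2221064768/34703881 and determinant 1048576/34703881
λ_max, λ_min = (2221064768/34703881 ± √4932983145024000000/1204359356462161)/2 = 64, 16384/34703881
κ = σ_max/σ_min = 8/(128/5891) = 368.1875

368.1875


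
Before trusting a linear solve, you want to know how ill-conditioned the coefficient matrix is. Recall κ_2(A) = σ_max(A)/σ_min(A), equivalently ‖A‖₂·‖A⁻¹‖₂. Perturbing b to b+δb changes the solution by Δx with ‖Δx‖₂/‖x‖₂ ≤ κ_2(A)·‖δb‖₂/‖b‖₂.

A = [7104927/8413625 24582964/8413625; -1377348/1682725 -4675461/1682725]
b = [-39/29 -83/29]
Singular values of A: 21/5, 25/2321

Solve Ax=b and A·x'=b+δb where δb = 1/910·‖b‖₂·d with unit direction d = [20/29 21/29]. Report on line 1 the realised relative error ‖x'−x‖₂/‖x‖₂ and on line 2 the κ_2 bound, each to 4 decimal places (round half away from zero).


from the listed singular values, σ₁ = 21/5, σ_n = 25/2321
condition number: (21/5) ÷ (25/2321) = 389.9280
κ_2(A)·‖δb‖/‖b‖ = 0.4285
solve Ax = b  →  x = [267.4459 -77.7570]
‖b‖₂ = 3.1623 and ‖x‖₂ = 278.5201
with δb = [0.0024 0.0025], A·Δx = δb → ‖Δx‖ = 0.3226
relative error = 0.0012
so the bound overstates the realised error by a factor of ≈ 369.9183 (computed from the unrounded values)

0.0012
0.4285


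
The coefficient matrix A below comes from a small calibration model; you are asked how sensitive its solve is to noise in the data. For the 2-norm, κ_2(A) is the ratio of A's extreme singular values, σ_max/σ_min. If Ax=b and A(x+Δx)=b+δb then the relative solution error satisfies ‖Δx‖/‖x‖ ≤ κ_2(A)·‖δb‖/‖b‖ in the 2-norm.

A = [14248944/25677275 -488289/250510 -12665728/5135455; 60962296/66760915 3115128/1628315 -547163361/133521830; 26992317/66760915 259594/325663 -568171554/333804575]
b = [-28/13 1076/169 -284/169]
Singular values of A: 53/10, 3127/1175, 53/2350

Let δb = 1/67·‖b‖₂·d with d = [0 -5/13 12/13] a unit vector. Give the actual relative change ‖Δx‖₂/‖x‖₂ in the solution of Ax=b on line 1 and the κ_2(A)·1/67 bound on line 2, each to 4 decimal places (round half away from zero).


0.0259
3.5075

σ_max = 53/10, σ_min = 53/2350
κ_2(A) = (53/10) / (53/2350) = 235.0000
perturbation bound = 235.0000·1/67 = 3.5075
solve Ax = b  →  x = [-172.9435 1.6320 -39.3288]
2-norm of b is 6.9282; of x, 177.3665
δb = ε·‖b‖·d = [0.0000 -0.0398 0.0955]; solving A·Δx = δb gives ‖Δx‖ = 4.5850
relative error = 0.0259
tightness: 0.0259 against a bound of 3.5075 (unrounded ratio ≈ 0.0074)


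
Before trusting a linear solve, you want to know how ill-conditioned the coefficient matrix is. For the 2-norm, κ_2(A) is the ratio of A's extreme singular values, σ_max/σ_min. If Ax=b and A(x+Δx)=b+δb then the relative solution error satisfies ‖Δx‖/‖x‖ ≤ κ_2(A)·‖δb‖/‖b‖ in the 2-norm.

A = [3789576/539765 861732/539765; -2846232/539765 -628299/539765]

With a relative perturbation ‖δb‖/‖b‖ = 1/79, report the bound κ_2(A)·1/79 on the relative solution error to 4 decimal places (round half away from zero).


4.1661

M = AᵀA = [898476914304/11653850209 202155345000/11653850209; 202155345000/11653850209 45493666929/11653850209]. tr(M)=561552993/6932689, det(M)=419904/6932689
solving λ² − 561552993/6932689·λ + 419904/6932689 = 0 gives λ = 81, 5184/6932689
so κ_2 = √(81 / (5184/6932689)) = 329.1250
perturbation bound = 329.1250·1/79 = 4.1661


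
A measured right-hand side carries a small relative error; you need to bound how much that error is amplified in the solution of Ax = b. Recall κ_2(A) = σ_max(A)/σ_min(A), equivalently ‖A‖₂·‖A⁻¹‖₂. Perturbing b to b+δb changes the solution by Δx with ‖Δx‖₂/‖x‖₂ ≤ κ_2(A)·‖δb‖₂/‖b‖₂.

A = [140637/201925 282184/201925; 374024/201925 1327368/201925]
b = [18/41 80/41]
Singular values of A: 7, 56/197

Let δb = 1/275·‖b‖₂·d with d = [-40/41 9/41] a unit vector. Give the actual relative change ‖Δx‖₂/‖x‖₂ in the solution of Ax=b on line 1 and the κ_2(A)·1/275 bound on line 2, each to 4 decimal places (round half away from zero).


0.0895
0.0895

σ_max = 7, σ_min = 56/197
κ = σ_max/σ_min = 7/(56/197) = 24.6250
bound on ‖Δx‖/‖x‖: κ·ε = 24.6250·1/275 = 0.0895
solve Ax = b  →  x = [0.0800 0.2743]
‖b‖ = 2.0000, ‖x‖ = 0.2857
δb = ε·‖b‖·d = [-0.0071 0.0016]; solving A·Δx = δb gives ‖Δx‖ = 0.0256
dividing the unrounded norms, ‖Δx‖/‖x‖ = 0.0895
tightness: 0.0895 against a bound of 0.0895; the bound is attained (ratio 1)


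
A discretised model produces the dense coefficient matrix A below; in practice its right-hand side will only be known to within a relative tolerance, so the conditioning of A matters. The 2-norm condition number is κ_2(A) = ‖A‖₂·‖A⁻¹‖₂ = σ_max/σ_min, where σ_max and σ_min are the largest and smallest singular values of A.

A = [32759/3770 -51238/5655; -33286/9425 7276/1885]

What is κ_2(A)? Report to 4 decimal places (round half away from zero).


form AᵀA = [184974161/2102500 -29129177/315375; -29129177/315375 18353812/189225] with trace 4161889/22500 and determinant 334084/140625
char-poly roots: 4624/25 and 289/22500
κ = σ_max/σ_min = (68/5)/(17/150) = 120.0000

120.0000


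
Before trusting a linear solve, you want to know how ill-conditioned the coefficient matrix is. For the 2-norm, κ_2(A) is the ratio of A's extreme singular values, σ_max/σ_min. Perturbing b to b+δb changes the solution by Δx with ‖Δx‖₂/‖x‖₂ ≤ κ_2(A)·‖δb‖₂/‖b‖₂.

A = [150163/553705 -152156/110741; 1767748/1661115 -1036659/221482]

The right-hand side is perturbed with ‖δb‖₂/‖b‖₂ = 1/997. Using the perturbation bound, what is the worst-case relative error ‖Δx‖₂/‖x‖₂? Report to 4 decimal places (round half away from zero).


0.1300

AᵀA = [133114933225/110372121729 -65654702750/12263569081; -65654702750/12263569081 1167267675625/49054276324]; tr = 6566251525/262634436, det = 9765625/262634436
char-poly roots: 25 and 390625/262634436
κ_2(A) = √(λ_max/λ_min) = √(25 / (390625/262634436)) = 129.6480
perturbation bound = 129.6480·1/997 = 0.1300


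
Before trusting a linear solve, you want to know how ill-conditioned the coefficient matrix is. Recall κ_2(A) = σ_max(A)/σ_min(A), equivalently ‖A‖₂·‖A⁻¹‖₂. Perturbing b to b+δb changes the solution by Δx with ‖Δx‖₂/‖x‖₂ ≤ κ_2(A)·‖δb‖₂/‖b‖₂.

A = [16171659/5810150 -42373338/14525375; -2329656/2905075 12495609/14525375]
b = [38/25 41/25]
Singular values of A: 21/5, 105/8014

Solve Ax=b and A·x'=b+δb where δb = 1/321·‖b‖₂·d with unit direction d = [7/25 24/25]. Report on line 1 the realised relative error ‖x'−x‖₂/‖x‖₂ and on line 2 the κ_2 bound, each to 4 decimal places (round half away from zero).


0.0035
0.9986

from the listed singular values, σ₁ = 21/5, σ_n = 105/8014
condition number: (21/5) ÷ (105/8014) = 320.5600
perturbation bound = 320.5600·1/321 = 0.9986
solve Ax = b  →  x = [110.7021 105.1018]
2-norm of b is 2.2361; of x, 152.6478
with δb = [0.0020 0.0067], A·Δx = δb → ‖Δx‖ = 0.5317
dividing the unrounded norms, ‖Δx‖/‖x‖ = 0.0035
so the bound overstates the realised error by a factor of ≈ 286.7179 (computed from the unrounded values)


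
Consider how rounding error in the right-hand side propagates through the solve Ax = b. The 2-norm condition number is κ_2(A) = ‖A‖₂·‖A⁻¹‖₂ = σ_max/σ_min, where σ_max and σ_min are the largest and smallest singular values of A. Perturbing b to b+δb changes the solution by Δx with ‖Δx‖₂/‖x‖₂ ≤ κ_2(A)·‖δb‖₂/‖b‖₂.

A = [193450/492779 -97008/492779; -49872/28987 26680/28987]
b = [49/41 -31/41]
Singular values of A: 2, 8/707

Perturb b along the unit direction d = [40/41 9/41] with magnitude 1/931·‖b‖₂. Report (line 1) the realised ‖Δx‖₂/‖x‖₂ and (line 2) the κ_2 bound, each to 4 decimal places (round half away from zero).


0.0015
0.1898

largest singular value 2, smallest 8/707
κ = σ_max/σ_min = 2/(8/707) = 176.7500
worst-case relative error ≤ 176.7500 × 1/931 = 0.1898
solve Ax = b  →  x = [42.0294 77.7426]
2-norm of b is 1.4142; of x, 88.3764
re-solving with b+δb shifts x by Δx of norm 0.1342
dividing the unrounded norms, ‖Δx‖/‖x‖ = 0.0015
so the bound overstates the realised error by a factor of ≈ 124.9831 (computed from the unrounded values)


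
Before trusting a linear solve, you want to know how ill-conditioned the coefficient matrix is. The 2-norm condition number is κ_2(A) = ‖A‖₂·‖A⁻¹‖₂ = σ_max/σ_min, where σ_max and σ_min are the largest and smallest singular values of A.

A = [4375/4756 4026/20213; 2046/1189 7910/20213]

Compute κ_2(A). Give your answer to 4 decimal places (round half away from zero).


232.0000

M = AᵀA = [86118481/22619536 2422035/2827442; 2422035/2827442 272584/1413721]. tr(M)=53825/13456, det(M)=1/3364
λ_max, λ_min = (53825/13456 ± √2896915329/181063936)/2 = 4, 1/13456
κ = σ_max/σ_min = 2/(1/116) = 232.0000


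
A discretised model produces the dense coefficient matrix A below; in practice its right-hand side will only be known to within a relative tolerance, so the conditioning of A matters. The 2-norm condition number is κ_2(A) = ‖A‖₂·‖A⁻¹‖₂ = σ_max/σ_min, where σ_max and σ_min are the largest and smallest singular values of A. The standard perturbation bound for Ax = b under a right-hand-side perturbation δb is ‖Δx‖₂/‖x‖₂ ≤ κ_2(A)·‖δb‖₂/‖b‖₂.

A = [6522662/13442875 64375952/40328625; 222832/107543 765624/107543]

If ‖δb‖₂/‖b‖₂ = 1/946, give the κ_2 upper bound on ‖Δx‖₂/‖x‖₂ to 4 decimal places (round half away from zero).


AᵀA = [486847373924/107502015625 5007160417504/322506046875; 5007160417504/322506046875 51502582437184/967518140625]; tr = 89414734084/1548029025, det = 33362176/1548029025
char-poly roots: 1444/25 and 23104/61921161
κ = σ_max/σ_min = (38/5)/(152/7869) = 393.4500
κ_2(A)·‖δb‖/‖b‖ = 0.4159

0.4159


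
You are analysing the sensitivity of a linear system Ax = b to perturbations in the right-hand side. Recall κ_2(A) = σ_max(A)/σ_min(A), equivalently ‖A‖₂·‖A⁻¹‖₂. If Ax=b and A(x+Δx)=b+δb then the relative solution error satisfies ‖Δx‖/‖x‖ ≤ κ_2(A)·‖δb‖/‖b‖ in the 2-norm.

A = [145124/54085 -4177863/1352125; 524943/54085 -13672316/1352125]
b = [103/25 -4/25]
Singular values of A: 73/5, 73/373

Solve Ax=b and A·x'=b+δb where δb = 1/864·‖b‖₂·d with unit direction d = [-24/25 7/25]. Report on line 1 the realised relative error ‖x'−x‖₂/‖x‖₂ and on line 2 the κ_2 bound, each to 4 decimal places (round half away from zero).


0.0012
0.0863

largest singular value 73/5, smallest 73/373
condition number: (73/5) ÷ (73/373) = 74.6000
perturbation bound = 74.6000·1/864 = 0.0863
solve Ax = b  →  x = [-14.7530 -14.1450]
‖b‖ = 4.1231, ‖x‖ = 20.4385
Δx = A⁻¹·δb where δb = 1/864·4.1231·d; ‖Δx‖ = 0.0244
realised ‖Δx‖/‖x‖ = 0.0012
realised/bound (from unrounded values) ≈ 0.0138


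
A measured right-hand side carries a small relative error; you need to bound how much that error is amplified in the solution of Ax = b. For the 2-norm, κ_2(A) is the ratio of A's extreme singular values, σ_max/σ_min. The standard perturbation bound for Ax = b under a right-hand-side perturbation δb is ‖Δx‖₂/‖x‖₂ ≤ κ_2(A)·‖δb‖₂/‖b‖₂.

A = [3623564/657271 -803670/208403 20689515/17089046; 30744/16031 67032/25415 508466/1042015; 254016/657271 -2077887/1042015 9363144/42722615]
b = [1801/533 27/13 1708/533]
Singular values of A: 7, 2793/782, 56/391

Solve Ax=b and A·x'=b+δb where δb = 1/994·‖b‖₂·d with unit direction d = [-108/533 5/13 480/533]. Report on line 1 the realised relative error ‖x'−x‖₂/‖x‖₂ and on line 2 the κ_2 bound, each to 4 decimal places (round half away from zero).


0.0017
0.0492

largest singular value 7, smallest 56/391
κ = σ_max/σ_min = 7/(56/391) = 48.8750
κ_2(A)·‖δb‖/‖b‖ = 0.0492
solve Ax = b  →  x = [-3.9881 -0.1189 20.5728]
2-norm of b is 5.0990; of x, 20.9561
re-solving with b+δb shifts x by Δx of norm 0.0358
realised ‖Δx‖/‖x‖ = 0.0017
tightness: 0.0017 against a bound of 0.0492 (unrounded ratio ≈ 0.0348)


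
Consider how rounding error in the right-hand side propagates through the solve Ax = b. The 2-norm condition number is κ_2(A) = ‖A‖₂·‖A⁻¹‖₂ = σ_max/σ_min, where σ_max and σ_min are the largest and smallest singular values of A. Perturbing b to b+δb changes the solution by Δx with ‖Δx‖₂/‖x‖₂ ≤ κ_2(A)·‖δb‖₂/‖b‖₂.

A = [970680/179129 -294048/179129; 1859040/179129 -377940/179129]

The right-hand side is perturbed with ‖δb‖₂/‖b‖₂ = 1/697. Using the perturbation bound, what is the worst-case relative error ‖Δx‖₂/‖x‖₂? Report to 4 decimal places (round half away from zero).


form AᵀA = [15218856000/111028369 -3418796160/111028369; -3418796160/111028369 793435536/111028369] with trace 9525456/66049 and determinant 2073600/66049
eigenvalues of AᵀA: λ = (tr ± √(tr²−4·det))/2 = 144, 14400/66049
κ = σ_max/σ_min = 12/(120/257) = 25.7000
worst-case relative error ≤ 25.7000 × 1/697 = 0.0369

0.0369


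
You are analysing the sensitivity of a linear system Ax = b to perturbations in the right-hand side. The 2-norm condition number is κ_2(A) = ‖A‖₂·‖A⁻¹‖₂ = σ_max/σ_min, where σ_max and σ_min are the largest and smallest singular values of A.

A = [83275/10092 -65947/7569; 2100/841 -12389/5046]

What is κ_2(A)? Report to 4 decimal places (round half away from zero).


104.4000

M = AᵀA = [7569765625/101848464 -5960040625/76386348; -5960040625/76386348 18777413125/229159044]. tr(M)=170318125/1089936, det(M)=9765625/4359744
λ_max, λ_min = (170318125/1089936 ± √28997619797265625/1187960484096)/2 = 625/4, 15625/1089936
κ_2(A) = √(λ_max/λ_min) = √((625/4) / (15625/1089936)) = 104.4000


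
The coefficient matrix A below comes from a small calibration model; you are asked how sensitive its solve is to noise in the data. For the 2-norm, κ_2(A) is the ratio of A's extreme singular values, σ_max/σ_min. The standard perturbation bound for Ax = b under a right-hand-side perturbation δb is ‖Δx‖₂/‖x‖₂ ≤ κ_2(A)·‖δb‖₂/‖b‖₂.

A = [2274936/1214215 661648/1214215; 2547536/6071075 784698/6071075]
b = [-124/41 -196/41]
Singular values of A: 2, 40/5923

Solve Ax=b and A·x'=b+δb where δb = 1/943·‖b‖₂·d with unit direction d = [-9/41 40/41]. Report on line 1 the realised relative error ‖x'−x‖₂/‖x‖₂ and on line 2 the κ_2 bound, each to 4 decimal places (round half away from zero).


largest singular value 2, smallest 40/5923
κ_2(A) = 2 / (40/5923) = 296.1500
κ_2(A)·‖δb‖/‖b‖ = 0.3141
solve Ax = b  →  x = [163.9240 -569.1680]
‖b‖ = 5.6569, ‖x‖ = 592.3034
Δx = A⁻¹·δb where δb = 1/943·5.6569·d; ‖Δx‖ = 0.8883
realised ‖Δx‖/‖x‖ = 0.0015
tightness: 0.0015 against a bound of 0.3141 (unrounded ratio ≈ 0.0048)

0.0015
0.3141


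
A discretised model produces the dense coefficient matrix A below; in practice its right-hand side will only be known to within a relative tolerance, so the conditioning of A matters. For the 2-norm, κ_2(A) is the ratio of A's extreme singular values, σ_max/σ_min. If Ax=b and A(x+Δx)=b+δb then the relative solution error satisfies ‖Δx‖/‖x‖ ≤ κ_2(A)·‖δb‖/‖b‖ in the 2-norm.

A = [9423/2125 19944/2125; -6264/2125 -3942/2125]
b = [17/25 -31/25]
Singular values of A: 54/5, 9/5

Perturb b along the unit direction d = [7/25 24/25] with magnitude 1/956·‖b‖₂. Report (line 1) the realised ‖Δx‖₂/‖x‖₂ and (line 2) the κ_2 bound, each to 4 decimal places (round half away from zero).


0.0015
0.0063

largest singular value 54/5, smallest 9/5
condition number: (54/5) ÷ (9/5) = 6.0000
bound on ‖Δx‖/‖x‖: κ·ε = 6.0000·1/956 = 0.0063
solve Ax = b  →  x = [0.5338 -0.1797]
2-norm of b is 1.4142; of x, 0.5632
Δx = A⁻¹·δb where δb = 1/956·1.4142·d; ‖Δx‖ = 0.0008
relative error = 0.0015
tightness: 0.0015 against a bound of 0.0063 (unrounded ratio ≈ 0.2325)


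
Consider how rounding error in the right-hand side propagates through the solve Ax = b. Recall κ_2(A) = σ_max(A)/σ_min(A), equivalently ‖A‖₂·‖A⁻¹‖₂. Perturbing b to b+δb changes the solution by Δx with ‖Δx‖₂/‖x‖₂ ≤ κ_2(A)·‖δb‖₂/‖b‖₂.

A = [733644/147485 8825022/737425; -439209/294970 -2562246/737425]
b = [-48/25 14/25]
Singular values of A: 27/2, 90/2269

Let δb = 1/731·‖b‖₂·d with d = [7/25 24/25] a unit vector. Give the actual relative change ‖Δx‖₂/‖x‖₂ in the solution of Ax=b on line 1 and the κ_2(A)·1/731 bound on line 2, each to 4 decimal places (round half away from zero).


0.4656
0.4656

σ_max = 27/2, σ_min = 90/2269
κ = σ_max/σ_min = (27/2)/(90/2269) = 340.3500
worst-case relative error ≤ 340.3500 × 1/731 = 0.4656
solve Ax = b  →  x = [-0.0570 -0.1368]
‖b‖₂ = 2.0000 and ‖x‖₂ = 0.1481
δb = ε·‖b‖·d = [0.0008 0.0026]; solving A·Δx = δb gives ‖Δx‖ = 0.0690
realised ‖Δx‖/‖x‖ = 0.4656
realised/bound = 1 exactly: the bound is attained for this b and d


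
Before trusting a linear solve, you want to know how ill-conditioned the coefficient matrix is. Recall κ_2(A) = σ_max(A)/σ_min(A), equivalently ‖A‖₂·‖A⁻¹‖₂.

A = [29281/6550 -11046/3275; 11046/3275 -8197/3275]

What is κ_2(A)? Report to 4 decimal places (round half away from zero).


form AᵀA = [53817337/1716100 -10090521/429025; -10090521/429025 7568197/429025] with trace 3363605/68644 and determinant 2401/68644
λ_max, λ_min = (3363605/68644 ± √11313179339049/4711998736)/2 = 49, 49/68644
κ = σ_max/σ_min = 7/(7/262) = 262.0000

262.0000


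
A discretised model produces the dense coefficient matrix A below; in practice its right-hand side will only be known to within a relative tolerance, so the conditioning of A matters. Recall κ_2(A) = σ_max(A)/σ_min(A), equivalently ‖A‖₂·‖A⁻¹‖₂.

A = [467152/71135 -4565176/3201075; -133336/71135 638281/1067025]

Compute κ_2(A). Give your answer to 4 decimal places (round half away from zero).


39.0375

M = AᵀA = [9440379200/202407529 -19103588840/1821667761; -19103588840/1821667761 39211929001/16395009849]. tr(M)=478216921/9753129, det(M)=15366400/9753129
solving λ² − 478216921/9753129·λ + 15366400/9753129 = 0 gives λ = 49, 313600/9753129
κ = σ_max/σ_min = 7/(560/3123) = 39.0375


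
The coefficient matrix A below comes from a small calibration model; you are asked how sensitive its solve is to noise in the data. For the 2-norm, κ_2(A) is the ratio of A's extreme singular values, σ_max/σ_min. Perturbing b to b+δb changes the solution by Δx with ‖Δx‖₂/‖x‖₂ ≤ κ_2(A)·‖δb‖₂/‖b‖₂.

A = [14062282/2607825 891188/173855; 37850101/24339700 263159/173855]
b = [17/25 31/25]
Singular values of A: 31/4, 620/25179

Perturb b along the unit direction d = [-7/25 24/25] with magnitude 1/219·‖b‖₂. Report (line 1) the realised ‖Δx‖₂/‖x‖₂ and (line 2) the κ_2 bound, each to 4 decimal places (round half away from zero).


from the listed singular values, σ₁ = 31/4, σ_n = 620/25179
κ_2(A) = (31/4) / (620/25179) = 314.7375
bound on ‖Δx‖/‖x‖: κ·ε = 314.7375·1/219 = 1.4372
solve Ax = b  →  x = [-27.9143 29.4972]
‖b‖₂ = 1.4142 and ‖x‖₂ = 40.6115
δb = ε·‖b‖·d = [-0.0018 0.0062]; solving A·Δx = δb gives ‖Δx‖ = 0.2623
realised ‖Δx‖/‖x‖ = 0.0065
tightness: 0.0065 against a bound of 1.4372 (unrounded ratio ≈ 0.0045)

0.0065
1.4372


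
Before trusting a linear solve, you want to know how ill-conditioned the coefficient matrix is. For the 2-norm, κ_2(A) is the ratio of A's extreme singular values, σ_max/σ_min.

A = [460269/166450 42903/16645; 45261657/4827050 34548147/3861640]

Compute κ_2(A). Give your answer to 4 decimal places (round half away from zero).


319.5840

form AᵀA = [1781425108737/18640329362 13572509306895/149122634896; 13572509306895/149122634896 51705861750225/596490539584] with trace 129264524649/709263424 and determinant 922640625/2837053696
eigenvalues of AᵀA: λ = (tr ± √(tr²−4·det))/2 = 729/4, 1265625/709263424
κ_2(A) = √(λ_max/λ_min) = √((729/4) / (1265625/709263424)) = 319.5840


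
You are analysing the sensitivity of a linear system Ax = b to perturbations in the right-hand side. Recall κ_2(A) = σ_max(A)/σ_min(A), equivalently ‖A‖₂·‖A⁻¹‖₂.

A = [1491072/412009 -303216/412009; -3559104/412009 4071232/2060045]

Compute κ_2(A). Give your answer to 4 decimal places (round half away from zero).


AᵀA = [88109568000/1004446249 -99115517952/5022231245; -99115517952/5022231245 111677092096/25111156225]; tr = 1376809216/14938225, det = 9437184/14938225
eigenvalues of AᵀA: λ = (tr ± √(tr²−4·det))/2 = 2304/25, 4096/597529
κ = σ_max/σ_min = (48/5)/(64/773) = 115.9500

115.9500


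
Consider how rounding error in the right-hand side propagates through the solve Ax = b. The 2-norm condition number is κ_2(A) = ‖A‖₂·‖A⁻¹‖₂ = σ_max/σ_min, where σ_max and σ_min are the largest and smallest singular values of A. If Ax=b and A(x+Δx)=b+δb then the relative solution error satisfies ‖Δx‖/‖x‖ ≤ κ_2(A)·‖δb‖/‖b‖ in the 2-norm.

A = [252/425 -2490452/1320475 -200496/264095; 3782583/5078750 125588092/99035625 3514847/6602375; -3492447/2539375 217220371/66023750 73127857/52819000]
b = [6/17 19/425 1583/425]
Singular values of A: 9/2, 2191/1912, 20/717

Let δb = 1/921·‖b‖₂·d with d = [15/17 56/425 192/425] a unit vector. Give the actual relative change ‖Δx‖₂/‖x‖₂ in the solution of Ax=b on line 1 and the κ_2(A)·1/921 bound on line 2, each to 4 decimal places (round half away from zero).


largest singular value 9/2, smallest 20/717
κ = σ_max/σ_min = (9/2)/(20/717) = 161.3250
bound on ‖Δx‖/‖x‖: κ·ε = 161.3250·1/921 = 0.1752
solve Ax = b  →  x = [-1.0244 -27.2117 66.3368]
‖b‖₂ = 3.7417 and ‖x‖₂ = 71.7084
Δx = A⁻¹·δb where δb = 1/921·3.7417·d; ‖Δx‖ = 0.1456
dividing the unrounded norms, ‖Δx‖/‖x‖ = 0.0020
realised/bound (from unrounded values) ≈ 0.0116

0.0020
0.1752


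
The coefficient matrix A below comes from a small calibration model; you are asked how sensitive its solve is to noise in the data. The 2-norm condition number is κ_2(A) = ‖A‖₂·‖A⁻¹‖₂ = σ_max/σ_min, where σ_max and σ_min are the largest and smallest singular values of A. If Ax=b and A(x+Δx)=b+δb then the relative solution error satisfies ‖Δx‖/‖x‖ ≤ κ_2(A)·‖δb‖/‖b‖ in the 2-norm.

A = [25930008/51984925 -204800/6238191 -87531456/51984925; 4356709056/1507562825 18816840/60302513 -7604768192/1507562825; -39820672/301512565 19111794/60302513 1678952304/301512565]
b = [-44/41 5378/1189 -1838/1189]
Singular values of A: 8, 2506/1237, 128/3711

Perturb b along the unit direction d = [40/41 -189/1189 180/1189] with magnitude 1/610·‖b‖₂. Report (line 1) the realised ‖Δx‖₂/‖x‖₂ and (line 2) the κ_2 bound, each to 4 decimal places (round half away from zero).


from the listed singular values, σ₁ = 8, σ_n = 128/3711
κ = σ_max/σ_min = 8/(128/3711) = 231.9375
κ_2(A)·‖δb‖/‖b‖ = 0.3802
solve Ax = b  →  x = [-11.1545 56.7868 -3.7742]
2-norm of b is 4.8990; of x, 57.9949
Δx = A⁻¹·δb where δb = 1/610·4.8990·d; ‖Δx‖ = 0.2328
realised ‖Δx‖/‖x‖ = 0.0040
realised/bound (from unrounded values) ≈ 0.0106

0.0040
0.3802


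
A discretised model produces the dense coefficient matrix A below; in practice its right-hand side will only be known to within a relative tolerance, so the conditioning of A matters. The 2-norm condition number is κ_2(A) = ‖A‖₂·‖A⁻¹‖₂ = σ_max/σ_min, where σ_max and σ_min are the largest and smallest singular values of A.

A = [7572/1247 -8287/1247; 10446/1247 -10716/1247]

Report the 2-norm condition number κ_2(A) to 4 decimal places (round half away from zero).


AᵀA = [166454100/1555009 -174688500/1555009; -174688500/1555009 183507025/1555009]; tr = 416125/1849, det = 22500/1849
solving λ² − 416125/1849·λ + 22500/1849 = 0 gives λ = 225, 100/1849
so κ_2 = √(225 / (100/1849)) = 64.5000

64.5000


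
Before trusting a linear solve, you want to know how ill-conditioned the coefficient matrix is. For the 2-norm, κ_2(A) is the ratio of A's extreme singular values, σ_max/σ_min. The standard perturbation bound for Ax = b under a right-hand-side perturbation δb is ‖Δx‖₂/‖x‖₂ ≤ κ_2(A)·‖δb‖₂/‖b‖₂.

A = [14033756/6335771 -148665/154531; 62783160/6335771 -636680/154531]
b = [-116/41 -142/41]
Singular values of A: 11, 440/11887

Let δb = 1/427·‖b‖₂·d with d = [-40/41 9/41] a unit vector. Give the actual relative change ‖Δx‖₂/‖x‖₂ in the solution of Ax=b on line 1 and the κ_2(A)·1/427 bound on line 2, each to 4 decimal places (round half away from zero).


largest singular value 11, smallest 440/11887
condition number: 11 ÷ (440/11887) = 297.1750
κ_2(A)·‖δb‖/‖b‖ = 0.6960
solve Ax = b  →  x = [20.4458 50.0154]
‖b‖ = 4.4721, ‖x‖ = 54.0330
re-solving with b+δb shifts x by Δx of norm 0.2829
dividing the unrounded norms, ‖Δx‖/‖x‖ = 0.0052
tightness: 0.0052 against a bound of 0.6960 (unrounded ratio ≈ 0.0075)

0.0052
0.6960


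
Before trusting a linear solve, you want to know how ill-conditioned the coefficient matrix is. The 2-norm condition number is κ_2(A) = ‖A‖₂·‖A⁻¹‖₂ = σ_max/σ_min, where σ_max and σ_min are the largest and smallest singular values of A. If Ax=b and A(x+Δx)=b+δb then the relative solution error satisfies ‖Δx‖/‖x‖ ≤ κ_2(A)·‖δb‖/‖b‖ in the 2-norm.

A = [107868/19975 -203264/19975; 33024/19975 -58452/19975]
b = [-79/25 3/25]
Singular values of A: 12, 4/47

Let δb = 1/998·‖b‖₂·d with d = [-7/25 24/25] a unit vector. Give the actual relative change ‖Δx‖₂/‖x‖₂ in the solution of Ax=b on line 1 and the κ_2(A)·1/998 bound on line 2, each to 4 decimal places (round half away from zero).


0.0032
0.1413

largest singular value 12, smallest 4/47
κ = σ_max/σ_min = 12/(4/47) = 141.0000
perturbation bound = 141.0000·1/998 = 0.1413
solve Ax = b  →  x = [10.2500 5.7500]
‖b‖ = 3.1623, ‖x‖ = 11.7527
δb = ε·‖b‖·d = [-0.0009 0.0030]; solving A·Δx = δb gives ‖Δx‖ = 0.0372
dividing the unrounded norms, ‖Δx‖/‖x‖ = 0.0032
tightness: 0.0032 against a bound of 0.1413 (unrounded ratio ≈ 0.0224)


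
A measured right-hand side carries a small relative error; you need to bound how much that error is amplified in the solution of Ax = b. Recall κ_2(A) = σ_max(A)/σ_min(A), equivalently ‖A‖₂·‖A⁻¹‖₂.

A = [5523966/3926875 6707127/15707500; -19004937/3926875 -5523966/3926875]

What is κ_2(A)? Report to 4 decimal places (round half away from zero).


form AᵀA = [626722929189/24672555625 365584355829/49345111250; 365584355829/49345111250 853140413601/394760890000] with trace 17409131649/631617424 and determinant 4862025/631617424
char-poly roots: 441/16 and 11025/39476089
σ_max=√(441/16)=(21/4), σ_min=√(11025/39476089)=(105/6283) → κ = 314.1500

314.1500


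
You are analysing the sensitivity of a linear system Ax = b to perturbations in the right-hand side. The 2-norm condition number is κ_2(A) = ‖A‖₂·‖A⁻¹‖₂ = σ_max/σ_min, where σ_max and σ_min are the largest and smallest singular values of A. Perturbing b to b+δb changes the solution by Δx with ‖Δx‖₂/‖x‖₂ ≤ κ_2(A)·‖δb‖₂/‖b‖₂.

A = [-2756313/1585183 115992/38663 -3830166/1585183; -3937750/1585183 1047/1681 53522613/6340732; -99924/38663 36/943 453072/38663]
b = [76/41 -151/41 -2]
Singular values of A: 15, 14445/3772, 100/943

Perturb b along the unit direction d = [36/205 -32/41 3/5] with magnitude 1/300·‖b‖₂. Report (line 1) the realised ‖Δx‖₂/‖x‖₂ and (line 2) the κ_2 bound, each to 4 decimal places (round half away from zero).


0.0076
0.4715

largest singular value 15, smallest 100/943
κ_2(A) = 15 / (100/943) = 141.4500
bound on ‖Δx‖/‖x‖: κ·ε = 141.4500·1/300 = 0.4715
solve Ax = b  →  x = [14.6257 11.5249 3.0174]
‖b‖₂ = 4.5826 and ‖x‖₂ = 18.8637
with δb = [0.0027 -0.0119 0.0092], A·Δx = δb → ‖Δx‖ = 0.1440
dividing the unrounded norms, ‖Δx‖/‖x‖ = 0.0076
so the bound overstates the realised error by a factor of ≈ 61.7459 (computed from the unrounded values)


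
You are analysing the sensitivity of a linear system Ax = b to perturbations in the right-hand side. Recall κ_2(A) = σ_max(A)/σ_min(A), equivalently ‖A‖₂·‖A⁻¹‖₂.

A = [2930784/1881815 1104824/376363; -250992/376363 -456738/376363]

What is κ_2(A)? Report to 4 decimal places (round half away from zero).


191.5875

AᵀA = [60144493824/20954010025 22551410784/4190802005; 22551410784/4190802005 8457074980/838160401]; tr = 939693316/72505225, det = 331776/72505225
λ_max, λ_min = (939693316/72505225 ± √882927306160957456/5257007652300625)/2 = 324/25, 1024/2900209
σ_max=√(324/25)=(18/5), σ_min=√(1024/2900209)=(32/1703) → κ = 191.5875


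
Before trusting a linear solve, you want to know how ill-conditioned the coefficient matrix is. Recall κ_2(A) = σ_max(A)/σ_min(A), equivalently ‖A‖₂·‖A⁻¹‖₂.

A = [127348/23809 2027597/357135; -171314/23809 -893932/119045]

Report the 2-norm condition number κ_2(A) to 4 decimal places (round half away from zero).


AᵀA = [45565999700/566868481 143527924540/1700605443; 143527924540/1700605443 452127175201/5101816329]; tr = 1025233261/6066369, det = 2856100/6066369
λ_max, λ_min = (1025233261/6066369 ± √1051033934834690521/36800832844161)/2 = 169, 16900/6066369
κ_2(A) = √(λ_max/λ_min) = √(169 / (16900/6066369)) = 246.3000

246.3000


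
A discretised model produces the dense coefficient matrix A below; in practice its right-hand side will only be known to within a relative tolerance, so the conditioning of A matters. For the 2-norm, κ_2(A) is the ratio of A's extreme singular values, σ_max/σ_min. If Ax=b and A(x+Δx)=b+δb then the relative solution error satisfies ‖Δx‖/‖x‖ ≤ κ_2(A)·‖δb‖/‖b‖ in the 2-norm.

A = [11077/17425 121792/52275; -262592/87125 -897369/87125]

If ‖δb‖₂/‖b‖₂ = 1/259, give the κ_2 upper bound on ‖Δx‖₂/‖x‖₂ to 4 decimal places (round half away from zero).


0.9846

M = AᵀA = [42844769/4515625 440602624/13546875; 440602624/13546875 4531988329/40640625]. tr(M)=7868146/65025, det(M)=14641/65025
eigenvalues of AᵀA: λ = (tr ± √(tr²−4·det))/2 = 121, 121/65025
so κ_2 = √(121 / (121/65025)) = 255.0000
κ_2(A)·‖δb‖/‖b‖ = 0.9846


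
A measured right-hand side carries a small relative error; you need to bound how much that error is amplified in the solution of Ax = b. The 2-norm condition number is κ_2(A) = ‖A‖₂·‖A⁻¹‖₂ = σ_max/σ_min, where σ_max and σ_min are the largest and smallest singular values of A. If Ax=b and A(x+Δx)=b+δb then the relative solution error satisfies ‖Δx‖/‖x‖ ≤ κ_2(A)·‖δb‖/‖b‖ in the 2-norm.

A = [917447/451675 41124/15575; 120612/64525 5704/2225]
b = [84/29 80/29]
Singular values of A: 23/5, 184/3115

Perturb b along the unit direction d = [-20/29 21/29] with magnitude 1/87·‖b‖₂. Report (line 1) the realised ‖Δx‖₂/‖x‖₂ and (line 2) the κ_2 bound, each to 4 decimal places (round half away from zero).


0.8951
0.8951

largest singular value 23/5, smallest 184/3115
κ = σ_max/σ_min = (23/5)/(184/3115) = 77.8750
bound on ‖Δx‖/‖x‖: κ·ε = 77.8750·1/87 = 0.8951
solve Ax = b  →  x = [0.5217 0.6957]
‖b‖₂ = 4.0000 and ‖x‖₂ = 0.8696
with δb = [-0.0317 0.0333], A·Δx = δb → ‖Δx‖ = 0.7784
relative error = 0.8951
tightness: 0.8951 against a bound of 0.8951; the bound is attained (ratio 1)


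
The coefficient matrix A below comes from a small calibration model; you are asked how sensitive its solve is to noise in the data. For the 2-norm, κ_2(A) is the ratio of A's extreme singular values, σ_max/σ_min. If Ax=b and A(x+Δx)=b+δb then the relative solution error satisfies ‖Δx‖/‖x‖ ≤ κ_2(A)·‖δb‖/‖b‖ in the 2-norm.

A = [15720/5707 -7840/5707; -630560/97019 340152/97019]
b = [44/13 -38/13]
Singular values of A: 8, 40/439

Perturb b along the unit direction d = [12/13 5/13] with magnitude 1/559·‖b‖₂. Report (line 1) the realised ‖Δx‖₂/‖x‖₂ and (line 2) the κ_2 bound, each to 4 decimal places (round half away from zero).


0.0040
0.1571

largest singular value 8, smallest 40/439
κ_2(A) = 8 / (40/439) = 87.8000
worst-case relative error ≤ 87.8000 × 1/559 = 0.1571
solve Ax = b  →  x = [10.7706 19.1324]
2-norm of b is 4.4721; of x, 21.9557
Δx = A⁻¹·δb where δb = 1/559·4.4721·d; ‖Δx‖ = 0.0878
realised ‖Δx‖/‖x‖ = 0.0040
tightness: 0.0040 against a bound of 0.1571 (unrounded ratio ≈ 0.0255)


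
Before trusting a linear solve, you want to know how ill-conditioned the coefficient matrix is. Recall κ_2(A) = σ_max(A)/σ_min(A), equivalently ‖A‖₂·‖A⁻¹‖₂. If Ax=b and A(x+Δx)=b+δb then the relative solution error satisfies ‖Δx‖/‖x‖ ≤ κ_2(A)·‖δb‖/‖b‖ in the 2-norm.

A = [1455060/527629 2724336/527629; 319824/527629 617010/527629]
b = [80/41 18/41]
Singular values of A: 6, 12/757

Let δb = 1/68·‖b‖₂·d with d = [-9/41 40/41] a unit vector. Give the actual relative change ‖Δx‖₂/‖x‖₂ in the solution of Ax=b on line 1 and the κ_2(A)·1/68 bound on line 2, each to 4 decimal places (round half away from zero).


largest singular value 6, smallest 12/757
κ = σ_max/σ_min = 6/(12/757) = 378.5000
bound on ‖Δx‖/‖x‖: κ·ε = 378.5000·1/68 = 5.5662
solve Ax = b  →  x = [0.1569 0.2941]
2-norm of b is 2.0000; of x, 0.3333
δb = ε·‖b‖·d = [-0.0065 0.0287]; solving A·Δx = δb gives ‖Δx‖ = 1.8554
realised ‖Δx‖/‖x‖ = 5.5662
realised/bound = 1 exactly: the bound is attained for this b and d

5.5662
5.5662


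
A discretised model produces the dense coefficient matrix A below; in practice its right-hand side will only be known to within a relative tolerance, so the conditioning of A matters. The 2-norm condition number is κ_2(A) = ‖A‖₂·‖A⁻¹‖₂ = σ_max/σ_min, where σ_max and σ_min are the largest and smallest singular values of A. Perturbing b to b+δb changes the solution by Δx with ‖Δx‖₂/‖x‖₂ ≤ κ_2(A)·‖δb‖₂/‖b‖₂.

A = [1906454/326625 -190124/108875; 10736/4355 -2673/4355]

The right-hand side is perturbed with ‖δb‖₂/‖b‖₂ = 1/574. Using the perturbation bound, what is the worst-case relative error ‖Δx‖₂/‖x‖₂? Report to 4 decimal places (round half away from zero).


0.1051

AᵀA = [25342685764/631265625 -2463136984/210421875; -2463136984/210421875 240311929/70140625]; tr = 44008789/1010025, det = 58564/112225
eigenvalues of AᵀA: λ = (tr ± √(tr²−4·det))/2 = 1089/25, 484/40401
κ_2(A) = √(λ_max/λ_min) = √((1089/25) / (484/40401)) = 60.3000
κ_2(A)·‖δb‖/‖b‖ = 0.1051
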